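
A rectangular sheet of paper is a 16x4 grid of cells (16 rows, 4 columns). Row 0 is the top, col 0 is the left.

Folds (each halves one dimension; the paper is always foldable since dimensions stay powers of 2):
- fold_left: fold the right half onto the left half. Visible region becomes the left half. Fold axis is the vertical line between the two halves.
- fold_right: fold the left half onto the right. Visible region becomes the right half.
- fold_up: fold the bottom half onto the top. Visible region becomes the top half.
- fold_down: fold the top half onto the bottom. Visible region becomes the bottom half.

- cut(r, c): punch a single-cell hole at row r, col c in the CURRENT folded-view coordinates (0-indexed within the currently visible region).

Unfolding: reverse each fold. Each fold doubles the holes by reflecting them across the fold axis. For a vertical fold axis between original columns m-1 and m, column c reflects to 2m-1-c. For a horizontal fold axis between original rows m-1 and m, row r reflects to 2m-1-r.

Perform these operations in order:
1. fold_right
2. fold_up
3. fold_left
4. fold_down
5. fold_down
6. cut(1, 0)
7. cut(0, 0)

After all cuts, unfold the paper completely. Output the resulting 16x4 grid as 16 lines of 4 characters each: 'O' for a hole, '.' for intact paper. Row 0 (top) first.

Op 1 fold_right: fold axis v@2; visible region now rows[0,16) x cols[2,4) = 16x2
Op 2 fold_up: fold axis h@8; visible region now rows[0,8) x cols[2,4) = 8x2
Op 3 fold_left: fold axis v@3; visible region now rows[0,8) x cols[2,3) = 8x1
Op 4 fold_down: fold axis h@4; visible region now rows[4,8) x cols[2,3) = 4x1
Op 5 fold_down: fold axis h@6; visible region now rows[6,8) x cols[2,3) = 2x1
Op 6 cut(1, 0): punch at orig (7,2); cuts so far [(7, 2)]; region rows[6,8) x cols[2,3) = 2x1
Op 7 cut(0, 0): punch at orig (6,2); cuts so far [(6, 2), (7, 2)]; region rows[6,8) x cols[2,3) = 2x1
Unfold 1 (reflect across h@6): 4 holes -> [(4, 2), (5, 2), (6, 2), (7, 2)]
Unfold 2 (reflect across h@4): 8 holes -> [(0, 2), (1, 2), (2, 2), (3, 2), (4, 2), (5, 2), (6, 2), (7, 2)]
Unfold 3 (reflect across v@3): 16 holes -> [(0, 2), (0, 3), (1, 2), (1, 3), (2, 2), (2, 3), (3, 2), (3, 3), (4, 2), (4, 3), (5, 2), (5, 3), (6, 2), (6, 3), (7, 2), (7, 3)]
Unfold 4 (reflect across h@8): 32 holes -> [(0, 2), (0, 3), (1, 2), (1, 3), (2, 2), (2, 3), (3, 2), (3, 3), (4, 2), (4, 3), (5, 2), (5, 3), (6, 2), (6, 3), (7, 2), (7, 3), (8, 2), (8, 3), (9, 2), (9, 3), (10, 2), (10, 3), (11, 2), (11, 3), (12, 2), (12, 3), (13, 2), (13, 3), (14, 2), (14, 3), (15, 2), (15, 3)]
Unfold 5 (reflect across v@2): 64 holes -> [(0, 0), (0, 1), (0, 2), (0, 3), (1, 0), (1, 1), (1, 2), (1, 3), (2, 0), (2, 1), (2, 2), (2, 3), (3, 0), (3, 1), (3, 2), (3, 3), (4, 0), (4, 1), (4, 2), (4, 3), (5, 0), (5, 1), (5, 2), (5, 3), (6, 0), (6, 1), (6, 2), (6, 3), (7, 0), (7, 1), (7, 2), (7, 3), (8, 0), (8, 1), (8, 2), (8, 3), (9, 0), (9, 1), (9, 2), (9, 3), (10, 0), (10, 1), (10, 2), (10, 3), (11, 0), (11, 1), (11, 2), (11, 3), (12, 0), (12, 1), (12, 2), (12, 3), (13, 0), (13, 1), (13, 2), (13, 3), (14, 0), (14, 1), (14, 2), (14, 3), (15, 0), (15, 1), (15, 2), (15, 3)]

Answer: OOOO
OOOO
OOOO
OOOO
OOOO
OOOO
OOOO
OOOO
OOOO
OOOO
OOOO
OOOO
OOOO
OOOO
OOOO
OOOO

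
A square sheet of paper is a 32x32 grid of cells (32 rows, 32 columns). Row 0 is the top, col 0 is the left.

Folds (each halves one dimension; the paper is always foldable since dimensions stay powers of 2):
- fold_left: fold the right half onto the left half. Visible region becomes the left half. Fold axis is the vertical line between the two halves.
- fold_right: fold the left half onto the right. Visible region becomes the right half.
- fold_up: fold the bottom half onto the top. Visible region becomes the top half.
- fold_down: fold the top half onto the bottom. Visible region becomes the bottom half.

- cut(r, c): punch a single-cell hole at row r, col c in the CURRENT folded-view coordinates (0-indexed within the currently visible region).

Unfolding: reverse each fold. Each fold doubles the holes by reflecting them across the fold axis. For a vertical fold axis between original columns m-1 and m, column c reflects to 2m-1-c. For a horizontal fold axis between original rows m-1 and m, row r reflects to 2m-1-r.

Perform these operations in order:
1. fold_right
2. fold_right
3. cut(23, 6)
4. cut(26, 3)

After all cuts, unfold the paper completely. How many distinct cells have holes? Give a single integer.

Op 1 fold_right: fold axis v@16; visible region now rows[0,32) x cols[16,32) = 32x16
Op 2 fold_right: fold axis v@24; visible region now rows[0,32) x cols[24,32) = 32x8
Op 3 cut(23, 6): punch at orig (23,30); cuts so far [(23, 30)]; region rows[0,32) x cols[24,32) = 32x8
Op 4 cut(26, 3): punch at orig (26,27); cuts so far [(23, 30), (26, 27)]; region rows[0,32) x cols[24,32) = 32x8
Unfold 1 (reflect across v@24): 4 holes -> [(23, 17), (23, 30), (26, 20), (26, 27)]
Unfold 2 (reflect across v@16): 8 holes -> [(23, 1), (23, 14), (23, 17), (23, 30), (26, 4), (26, 11), (26, 20), (26, 27)]

Answer: 8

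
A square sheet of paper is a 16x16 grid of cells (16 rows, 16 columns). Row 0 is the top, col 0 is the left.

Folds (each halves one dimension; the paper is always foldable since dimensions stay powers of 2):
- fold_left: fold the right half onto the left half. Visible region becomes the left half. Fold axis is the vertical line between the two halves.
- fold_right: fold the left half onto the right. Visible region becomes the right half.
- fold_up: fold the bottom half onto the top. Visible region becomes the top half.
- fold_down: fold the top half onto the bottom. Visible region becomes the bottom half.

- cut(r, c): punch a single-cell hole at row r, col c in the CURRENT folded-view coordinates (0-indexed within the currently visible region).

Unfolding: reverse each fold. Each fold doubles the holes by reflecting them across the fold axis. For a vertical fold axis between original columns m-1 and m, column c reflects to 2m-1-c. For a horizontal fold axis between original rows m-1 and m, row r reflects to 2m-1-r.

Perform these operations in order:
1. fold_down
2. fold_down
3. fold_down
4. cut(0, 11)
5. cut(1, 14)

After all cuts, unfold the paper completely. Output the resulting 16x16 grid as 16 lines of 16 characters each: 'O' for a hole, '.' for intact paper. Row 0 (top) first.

Op 1 fold_down: fold axis h@8; visible region now rows[8,16) x cols[0,16) = 8x16
Op 2 fold_down: fold axis h@12; visible region now rows[12,16) x cols[0,16) = 4x16
Op 3 fold_down: fold axis h@14; visible region now rows[14,16) x cols[0,16) = 2x16
Op 4 cut(0, 11): punch at orig (14,11); cuts so far [(14, 11)]; region rows[14,16) x cols[0,16) = 2x16
Op 5 cut(1, 14): punch at orig (15,14); cuts so far [(14, 11), (15, 14)]; region rows[14,16) x cols[0,16) = 2x16
Unfold 1 (reflect across h@14): 4 holes -> [(12, 14), (13, 11), (14, 11), (15, 14)]
Unfold 2 (reflect across h@12): 8 holes -> [(8, 14), (9, 11), (10, 11), (11, 14), (12, 14), (13, 11), (14, 11), (15, 14)]
Unfold 3 (reflect across h@8): 16 holes -> [(0, 14), (1, 11), (2, 11), (3, 14), (4, 14), (5, 11), (6, 11), (7, 14), (8, 14), (9, 11), (10, 11), (11, 14), (12, 14), (13, 11), (14, 11), (15, 14)]

Answer: ..............O.
...........O....
...........O....
..............O.
..............O.
...........O....
...........O....
..............O.
..............O.
...........O....
...........O....
..............O.
..............O.
...........O....
...........O....
..............O.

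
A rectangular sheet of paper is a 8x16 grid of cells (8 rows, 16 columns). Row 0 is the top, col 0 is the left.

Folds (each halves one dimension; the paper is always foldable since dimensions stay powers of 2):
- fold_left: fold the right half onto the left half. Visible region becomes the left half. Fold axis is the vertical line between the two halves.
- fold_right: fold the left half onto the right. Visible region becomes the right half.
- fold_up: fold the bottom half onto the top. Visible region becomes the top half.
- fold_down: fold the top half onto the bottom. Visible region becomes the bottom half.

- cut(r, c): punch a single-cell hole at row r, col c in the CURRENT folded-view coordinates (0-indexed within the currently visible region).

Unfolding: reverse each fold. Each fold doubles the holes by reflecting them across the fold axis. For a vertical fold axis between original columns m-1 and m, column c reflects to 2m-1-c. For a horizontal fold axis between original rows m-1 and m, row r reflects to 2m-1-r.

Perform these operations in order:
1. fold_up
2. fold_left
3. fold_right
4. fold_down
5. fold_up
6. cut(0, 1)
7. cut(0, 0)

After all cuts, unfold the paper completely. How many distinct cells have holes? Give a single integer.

Op 1 fold_up: fold axis h@4; visible region now rows[0,4) x cols[0,16) = 4x16
Op 2 fold_left: fold axis v@8; visible region now rows[0,4) x cols[0,8) = 4x8
Op 3 fold_right: fold axis v@4; visible region now rows[0,4) x cols[4,8) = 4x4
Op 4 fold_down: fold axis h@2; visible region now rows[2,4) x cols[4,8) = 2x4
Op 5 fold_up: fold axis h@3; visible region now rows[2,3) x cols[4,8) = 1x4
Op 6 cut(0, 1): punch at orig (2,5); cuts so far [(2, 5)]; region rows[2,3) x cols[4,8) = 1x4
Op 7 cut(0, 0): punch at orig (2,4); cuts so far [(2, 4), (2, 5)]; region rows[2,3) x cols[4,8) = 1x4
Unfold 1 (reflect across h@3): 4 holes -> [(2, 4), (2, 5), (3, 4), (3, 5)]
Unfold 2 (reflect across h@2): 8 holes -> [(0, 4), (0, 5), (1, 4), (1, 5), (2, 4), (2, 5), (3, 4), (3, 5)]
Unfold 3 (reflect across v@4): 16 holes -> [(0, 2), (0, 3), (0, 4), (0, 5), (1, 2), (1, 3), (1, 4), (1, 5), (2, 2), (2, 3), (2, 4), (2, 5), (3, 2), (3, 3), (3, 4), (3, 5)]
Unfold 4 (reflect across v@8): 32 holes -> [(0, 2), (0, 3), (0, 4), (0, 5), (0, 10), (0, 11), (0, 12), (0, 13), (1, 2), (1, 3), (1, 4), (1, 5), (1, 10), (1, 11), (1, 12), (1, 13), (2, 2), (2, 3), (2, 4), (2, 5), (2, 10), (2, 11), (2, 12), (2, 13), (3, 2), (3, 3), (3, 4), (3, 5), (3, 10), (3, 11), (3, 12), (3, 13)]
Unfold 5 (reflect across h@4): 64 holes -> [(0, 2), (0, 3), (0, 4), (0, 5), (0, 10), (0, 11), (0, 12), (0, 13), (1, 2), (1, 3), (1, 4), (1, 5), (1, 10), (1, 11), (1, 12), (1, 13), (2, 2), (2, 3), (2, 4), (2, 5), (2, 10), (2, 11), (2, 12), (2, 13), (3, 2), (3, 3), (3, 4), (3, 5), (3, 10), (3, 11), (3, 12), (3, 13), (4, 2), (4, 3), (4, 4), (4, 5), (4, 10), (4, 11), (4, 12), (4, 13), (5, 2), (5, 3), (5, 4), (5, 5), (5, 10), (5, 11), (5, 12), (5, 13), (6, 2), (6, 3), (6, 4), (6, 5), (6, 10), (6, 11), (6, 12), (6, 13), (7, 2), (7, 3), (7, 4), (7, 5), (7, 10), (7, 11), (7, 12), (7, 13)]

Answer: 64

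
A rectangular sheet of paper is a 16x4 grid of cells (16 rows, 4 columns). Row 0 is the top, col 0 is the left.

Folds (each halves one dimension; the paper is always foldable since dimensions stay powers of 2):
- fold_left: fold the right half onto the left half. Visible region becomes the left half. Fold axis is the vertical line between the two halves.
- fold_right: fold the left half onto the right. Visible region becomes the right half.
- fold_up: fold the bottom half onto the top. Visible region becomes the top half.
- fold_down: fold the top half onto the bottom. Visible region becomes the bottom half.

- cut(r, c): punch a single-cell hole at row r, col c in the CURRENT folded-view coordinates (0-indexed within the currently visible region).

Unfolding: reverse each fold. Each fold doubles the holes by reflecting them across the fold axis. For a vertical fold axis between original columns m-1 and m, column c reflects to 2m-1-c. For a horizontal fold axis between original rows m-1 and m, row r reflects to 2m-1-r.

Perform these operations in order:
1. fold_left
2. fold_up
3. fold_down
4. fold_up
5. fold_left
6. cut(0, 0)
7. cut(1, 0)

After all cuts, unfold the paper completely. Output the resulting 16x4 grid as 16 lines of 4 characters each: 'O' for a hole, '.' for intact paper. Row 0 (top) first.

Answer: OOOO
OOOO
OOOO
OOOO
OOOO
OOOO
OOOO
OOOO
OOOO
OOOO
OOOO
OOOO
OOOO
OOOO
OOOO
OOOO

Derivation:
Op 1 fold_left: fold axis v@2; visible region now rows[0,16) x cols[0,2) = 16x2
Op 2 fold_up: fold axis h@8; visible region now rows[0,8) x cols[0,2) = 8x2
Op 3 fold_down: fold axis h@4; visible region now rows[4,8) x cols[0,2) = 4x2
Op 4 fold_up: fold axis h@6; visible region now rows[4,6) x cols[0,2) = 2x2
Op 5 fold_left: fold axis v@1; visible region now rows[4,6) x cols[0,1) = 2x1
Op 6 cut(0, 0): punch at orig (4,0); cuts so far [(4, 0)]; region rows[4,6) x cols[0,1) = 2x1
Op 7 cut(1, 0): punch at orig (5,0); cuts so far [(4, 0), (5, 0)]; region rows[4,6) x cols[0,1) = 2x1
Unfold 1 (reflect across v@1): 4 holes -> [(4, 0), (4, 1), (5, 0), (5, 1)]
Unfold 2 (reflect across h@6): 8 holes -> [(4, 0), (4, 1), (5, 0), (5, 1), (6, 0), (6, 1), (7, 0), (7, 1)]
Unfold 3 (reflect across h@4): 16 holes -> [(0, 0), (0, 1), (1, 0), (1, 1), (2, 0), (2, 1), (3, 0), (3, 1), (4, 0), (4, 1), (5, 0), (5, 1), (6, 0), (6, 1), (7, 0), (7, 1)]
Unfold 4 (reflect across h@8): 32 holes -> [(0, 0), (0, 1), (1, 0), (1, 1), (2, 0), (2, 1), (3, 0), (3, 1), (4, 0), (4, 1), (5, 0), (5, 1), (6, 0), (6, 1), (7, 0), (7, 1), (8, 0), (8, 1), (9, 0), (9, 1), (10, 0), (10, 1), (11, 0), (11, 1), (12, 0), (12, 1), (13, 0), (13, 1), (14, 0), (14, 1), (15, 0), (15, 1)]
Unfold 5 (reflect across v@2): 64 holes -> [(0, 0), (0, 1), (0, 2), (0, 3), (1, 0), (1, 1), (1, 2), (1, 3), (2, 0), (2, 1), (2, 2), (2, 3), (3, 0), (3, 1), (3, 2), (3, 3), (4, 0), (4, 1), (4, 2), (4, 3), (5, 0), (5, 1), (5, 2), (5, 3), (6, 0), (6, 1), (6, 2), (6, 3), (7, 0), (7, 1), (7, 2), (7, 3), (8, 0), (8, 1), (8, 2), (8, 3), (9, 0), (9, 1), (9, 2), (9, 3), (10, 0), (10, 1), (10, 2), (10, 3), (11, 0), (11, 1), (11, 2), (11, 3), (12, 0), (12, 1), (12, 2), (12, 3), (13, 0), (13, 1), (13, 2), (13, 3), (14, 0), (14, 1), (14, 2), (14, 3), (15, 0), (15, 1), (15, 2), (15, 3)]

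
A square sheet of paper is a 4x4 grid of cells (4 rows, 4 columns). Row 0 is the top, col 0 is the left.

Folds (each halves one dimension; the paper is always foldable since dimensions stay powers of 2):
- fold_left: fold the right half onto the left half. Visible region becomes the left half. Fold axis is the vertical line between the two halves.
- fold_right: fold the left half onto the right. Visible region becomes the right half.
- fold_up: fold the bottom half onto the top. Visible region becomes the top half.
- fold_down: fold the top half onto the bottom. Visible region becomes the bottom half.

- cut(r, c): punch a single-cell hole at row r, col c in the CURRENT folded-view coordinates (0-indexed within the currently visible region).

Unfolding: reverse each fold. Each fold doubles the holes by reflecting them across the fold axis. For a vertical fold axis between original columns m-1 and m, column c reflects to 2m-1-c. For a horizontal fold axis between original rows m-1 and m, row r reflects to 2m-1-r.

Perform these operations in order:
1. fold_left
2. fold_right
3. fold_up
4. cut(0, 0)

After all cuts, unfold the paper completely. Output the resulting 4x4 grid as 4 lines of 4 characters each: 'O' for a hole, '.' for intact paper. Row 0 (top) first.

Op 1 fold_left: fold axis v@2; visible region now rows[0,4) x cols[0,2) = 4x2
Op 2 fold_right: fold axis v@1; visible region now rows[0,4) x cols[1,2) = 4x1
Op 3 fold_up: fold axis h@2; visible region now rows[0,2) x cols[1,2) = 2x1
Op 4 cut(0, 0): punch at orig (0,1); cuts so far [(0, 1)]; region rows[0,2) x cols[1,2) = 2x1
Unfold 1 (reflect across h@2): 2 holes -> [(0, 1), (3, 1)]
Unfold 2 (reflect across v@1): 4 holes -> [(0, 0), (0, 1), (3, 0), (3, 1)]
Unfold 3 (reflect across v@2): 8 holes -> [(0, 0), (0, 1), (0, 2), (0, 3), (3, 0), (3, 1), (3, 2), (3, 3)]

Answer: OOOO
....
....
OOOO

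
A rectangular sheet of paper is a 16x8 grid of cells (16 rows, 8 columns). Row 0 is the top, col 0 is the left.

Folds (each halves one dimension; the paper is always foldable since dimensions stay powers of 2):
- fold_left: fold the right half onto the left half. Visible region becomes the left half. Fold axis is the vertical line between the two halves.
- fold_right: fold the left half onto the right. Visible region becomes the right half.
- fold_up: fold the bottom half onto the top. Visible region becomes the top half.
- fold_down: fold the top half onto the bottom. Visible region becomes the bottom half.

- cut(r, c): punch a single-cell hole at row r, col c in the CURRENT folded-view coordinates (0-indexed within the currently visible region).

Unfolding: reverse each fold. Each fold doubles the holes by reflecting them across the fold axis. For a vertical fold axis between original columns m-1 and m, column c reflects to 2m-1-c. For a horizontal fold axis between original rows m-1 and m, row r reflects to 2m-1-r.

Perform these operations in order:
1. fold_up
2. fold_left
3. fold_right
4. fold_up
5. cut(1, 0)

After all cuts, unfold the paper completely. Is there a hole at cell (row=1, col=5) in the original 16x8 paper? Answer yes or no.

Answer: yes

Derivation:
Op 1 fold_up: fold axis h@8; visible region now rows[0,8) x cols[0,8) = 8x8
Op 2 fold_left: fold axis v@4; visible region now rows[0,8) x cols[0,4) = 8x4
Op 3 fold_right: fold axis v@2; visible region now rows[0,8) x cols[2,4) = 8x2
Op 4 fold_up: fold axis h@4; visible region now rows[0,4) x cols[2,4) = 4x2
Op 5 cut(1, 0): punch at orig (1,2); cuts so far [(1, 2)]; region rows[0,4) x cols[2,4) = 4x2
Unfold 1 (reflect across h@4): 2 holes -> [(1, 2), (6, 2)]
Unfold 2 (reflect across v@2): 4 holes -> [(1, 1), (1, 2), (6, 1), (6, 2)]
Unfold 3 (reflect across v@4): 8 holes -> [(1, 1), (1, 2), (1, 5), (1, 6), (6, 1), (6, 2), (6, 5), (6, 6)]
Unfold 4 (reflect across h@8): 16 holes -> [(1, 1), (1, 2), (1, 5), (1, 6), (6, 1), (6, 2), (6, 5), (6, 6), (9, 1), (9, 2), (9, 5), (9, 6), (14, 1), (14, 2), (14, 5), (14, 6)]
Holes: [(1, 1), (1, 2), (1, 5), (1, 6), (6, 1), (6, 2), (6, 5), (6, 6), (9, 1), (9, 2), (9, 5), (9, 6), (14, 1), (14, 2), (14, 5), (14, 6)]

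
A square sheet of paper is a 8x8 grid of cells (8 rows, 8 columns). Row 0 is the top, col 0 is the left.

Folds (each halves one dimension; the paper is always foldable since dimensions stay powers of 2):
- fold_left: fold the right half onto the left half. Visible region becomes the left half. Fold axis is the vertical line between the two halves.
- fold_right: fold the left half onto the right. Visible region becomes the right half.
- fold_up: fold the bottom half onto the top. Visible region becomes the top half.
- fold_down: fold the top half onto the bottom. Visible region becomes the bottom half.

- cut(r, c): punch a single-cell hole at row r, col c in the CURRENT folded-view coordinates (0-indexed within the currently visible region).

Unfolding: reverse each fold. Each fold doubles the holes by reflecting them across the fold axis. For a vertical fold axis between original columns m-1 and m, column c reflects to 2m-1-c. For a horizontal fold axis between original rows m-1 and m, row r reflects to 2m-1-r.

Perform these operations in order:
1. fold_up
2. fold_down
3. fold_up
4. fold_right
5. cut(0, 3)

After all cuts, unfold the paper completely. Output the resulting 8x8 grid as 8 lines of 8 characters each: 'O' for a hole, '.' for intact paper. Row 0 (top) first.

Answer: O......O
O......O
O......O
O......O
O......O
O......O
O......O
O......O

Derivation:
Op 1 fold_up: fold axis h@4; visible region now rows[0,4) x cols[0,8) = 4x8
Op 2 fold_down: fold axis h@2; visible region now rows[2,4) x cols[0,8) = 2x8
Op 3 fold_up: fold axis h@3; visible region now rows[2,3) x cols[0,8) = 1x8
Op 4 fold_right: fold axis v@4; visible region now rows[2,3) x cols[4,8) = 1x4
Op 5 cut(0, 3): punch at orig (2,7); cuts so far [(2, 7)]; region rows[2,3) x cols[4,8) = 1x4
Unfold 1 (reflect across v@4): 2 holes -> [(2, 0), (2, 7)]
Unfold 2 (reflect across h@3): 4 holes -> [(2, 0), (2, 7), (3, 0), (3, 7)]
Unfold 3 (reflect across h@2): 8 holes -> [(0, 0), (0, 7), (1, 0), (1, 7), (2, 0), (2, 7), (3, 0), (3, 7)]
Unfold 4 (reflect across h@4): 16 holes -> [(0, 0), (0, 7), (1, 0), (1, 7), (2, 0), (2, 7), (3, 0), (3, 7), (4, 0), (4, 7), (5, 0), (5, 7), (6, 0), (6, 7), (7, 0), (7, 7)]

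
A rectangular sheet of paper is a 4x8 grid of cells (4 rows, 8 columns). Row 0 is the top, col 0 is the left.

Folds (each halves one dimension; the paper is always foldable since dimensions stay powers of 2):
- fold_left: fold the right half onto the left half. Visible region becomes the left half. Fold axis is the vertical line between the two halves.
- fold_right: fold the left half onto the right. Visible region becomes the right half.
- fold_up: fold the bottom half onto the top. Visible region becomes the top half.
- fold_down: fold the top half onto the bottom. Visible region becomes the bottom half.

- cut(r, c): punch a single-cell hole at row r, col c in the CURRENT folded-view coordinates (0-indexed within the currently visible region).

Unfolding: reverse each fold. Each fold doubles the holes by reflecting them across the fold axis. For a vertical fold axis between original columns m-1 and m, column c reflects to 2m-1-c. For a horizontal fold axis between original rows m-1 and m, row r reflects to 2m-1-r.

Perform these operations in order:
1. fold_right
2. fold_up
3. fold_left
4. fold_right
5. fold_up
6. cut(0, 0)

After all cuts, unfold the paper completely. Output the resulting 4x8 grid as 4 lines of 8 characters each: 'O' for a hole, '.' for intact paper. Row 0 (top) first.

Answer: OOOOOOOO
OOOOOOOO
OOOOOOOO
OOOOOOOO

Derivation:
Op 1 fold_right: fold axis v@4; visible region now rows[0,4) x cols[4,8) = 4x4
Op 2 fold_up: fold axis h@2; visible region now rows[0,2) x cols[4,8) = 2x4
Op 3 fold_left: fold axis v@6; visible region now rows[0,2) x cols[4,6) = 2x2
Op 4 fold_right: fold axis v@5; visible region now rows[0,2) x cols[5,6) = 2x1
Op 5 fold_up: fold axis h@1; visible region now rows[0,1) x cols[5,6) = 1x1
Op 6 cut(0, 0): punch at orig (0,5); cuts so far [(0, 5)]; region rows[0,1) x cols[5,6) = 1x1
Unfold 1 (reflect across h@1): 2 holes -> [(0, 5), (1, 5)]
Unfold 2 (reflect across v@5): 4 holes -> [(0, 4), (0, 5), (1, 4), (1, 5)]
Unfold 3 (reflect across v@6): 8 holes -> [(0, 4), (0, 5), (0, 6), (0, 7), (1, 4), (1, 5), (1, 6), (1, 7)]
Unfold 4 (reflect across h@2): 16 holes -> [(0, 4), (0, 5), (0, 6), (0, 7), (1, 4), (1, 5), (1, 6), (1, 7), (2, 4), (2, 5), (2, 6), (2, 7), (3, 4), (3, 5), (3, 6), (3, 7)]
Unfold 5 (reflect across v@4): 32 holes -> [(0, 0), (0, 1), (0, 2), (0, 3), (0, 4), (0, 5), (0, 6), (0, 7), (1, 0), (1, 1), (1, 2), (1, 3), (1, 4), (1, 5), (1, 6), (1, 7), (2, 0), (2, 1), (2, 2), (2, 3), (2, 4), (2, 5), (2, 6), (2, 7), (3, 0), (3, 1), (3, 2), (3, 3), (3, 4), (3, 5), (3, 6), (3, 7)]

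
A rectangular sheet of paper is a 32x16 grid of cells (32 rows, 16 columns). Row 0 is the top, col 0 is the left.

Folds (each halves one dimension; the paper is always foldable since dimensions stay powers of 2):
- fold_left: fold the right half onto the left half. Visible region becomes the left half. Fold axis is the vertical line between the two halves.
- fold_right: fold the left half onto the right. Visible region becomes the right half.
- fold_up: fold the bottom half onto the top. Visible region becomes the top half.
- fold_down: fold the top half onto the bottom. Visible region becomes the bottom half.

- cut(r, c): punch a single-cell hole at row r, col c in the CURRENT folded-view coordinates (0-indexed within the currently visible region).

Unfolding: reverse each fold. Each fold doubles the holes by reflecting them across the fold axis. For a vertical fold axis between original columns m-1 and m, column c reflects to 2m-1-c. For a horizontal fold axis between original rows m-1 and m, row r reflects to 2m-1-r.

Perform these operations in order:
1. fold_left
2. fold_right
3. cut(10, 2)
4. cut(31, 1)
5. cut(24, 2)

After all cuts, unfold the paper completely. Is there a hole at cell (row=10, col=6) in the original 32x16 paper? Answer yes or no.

Op 1 fold_left: fold axis v@8; visible region now rows[0,32) x cols[0,8) = 32x8
Op 2 fold_right: fold axis v@4; visible region now rows[0,32) x cols[4,8) = 32x4
Op 3 cut(10, 2): punch at orig (10,6); cuts so far [(10, 6)]; region rows[0,32) x cols[4,8) = 32x4
Op 4 cut(31, 1): punch at orig (31,5); cuts so far [(10, 6), (31, 5)]; region rows[0,32) x cols[4,8) = 32x4
Op 5 cut(24, 2): punch at orig (24,6); cuts so far [(10, 6), (24, 6), (31, 5)]; region rows[0,32) x cols[4,8) = 32x4
Unfold 1 (reflect across v@4): 6 holes -> [(10, 1), (10, 6), (24, 1), (24, 6), (31, 2), (31, 5)]
Unfold 2 (reflect across v@8): 12 holes -> [(10, 1), (10, 6), (10, 9), (10, 14), (24, 1), (24, 6), (24, 9), (24, 14), (31, 2), (31, 5), (31, 10), (31, 13)]
Holes: [(10, 1), (10, 6), (10, 9), (10, 14), (24, 1), (24, 6), (24, 9), (24, 14), (31, 2), (31, 5), (31, 10), (31, 13)]

Answer: yes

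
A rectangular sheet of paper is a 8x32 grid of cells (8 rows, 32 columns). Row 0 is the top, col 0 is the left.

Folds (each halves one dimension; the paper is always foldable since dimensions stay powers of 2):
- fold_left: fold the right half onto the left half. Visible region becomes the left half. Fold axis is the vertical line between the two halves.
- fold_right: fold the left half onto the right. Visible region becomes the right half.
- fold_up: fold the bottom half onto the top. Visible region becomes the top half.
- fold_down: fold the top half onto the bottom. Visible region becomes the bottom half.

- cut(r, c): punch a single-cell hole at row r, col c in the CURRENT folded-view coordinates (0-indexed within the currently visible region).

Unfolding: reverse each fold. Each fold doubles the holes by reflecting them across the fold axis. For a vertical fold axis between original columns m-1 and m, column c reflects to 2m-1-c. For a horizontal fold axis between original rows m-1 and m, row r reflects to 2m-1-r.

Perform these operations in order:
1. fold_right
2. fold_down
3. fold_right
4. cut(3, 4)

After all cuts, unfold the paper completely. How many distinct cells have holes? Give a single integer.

Op 1 fold_right: fold axis v@16; visible region now rows[0,8) x cols[16,32) = 8x16
Op 2 fold_down: fold axis h@4; visible region now rows[4,8) x cols[16,32) = 4x16
Op 3 fold_right: fold axis v@24; visible region now rows[4,8) x cols[24,32) = 4x8
Op 4 cut(3, 4): punch at orig (7,28); cuts so far [(7, 28)]; region rows[4,8) x cols[24,32) = 4x8
Unfold 1 (reflect across v@24): 2 holes -> [(7, 19), (7, 28)]
Unfold 2 (reflect across h@4): 4 holes -> [(0, 19), (0, 28), (7, 19), (7, 28)]
Unfold 3 (reflect across v@16): 8 holes -> [(0, 3), (0, 12), (0, 19), (0, 28), (7, 3), (7, 12), (7, 19), (7, 28)]

Answer: 8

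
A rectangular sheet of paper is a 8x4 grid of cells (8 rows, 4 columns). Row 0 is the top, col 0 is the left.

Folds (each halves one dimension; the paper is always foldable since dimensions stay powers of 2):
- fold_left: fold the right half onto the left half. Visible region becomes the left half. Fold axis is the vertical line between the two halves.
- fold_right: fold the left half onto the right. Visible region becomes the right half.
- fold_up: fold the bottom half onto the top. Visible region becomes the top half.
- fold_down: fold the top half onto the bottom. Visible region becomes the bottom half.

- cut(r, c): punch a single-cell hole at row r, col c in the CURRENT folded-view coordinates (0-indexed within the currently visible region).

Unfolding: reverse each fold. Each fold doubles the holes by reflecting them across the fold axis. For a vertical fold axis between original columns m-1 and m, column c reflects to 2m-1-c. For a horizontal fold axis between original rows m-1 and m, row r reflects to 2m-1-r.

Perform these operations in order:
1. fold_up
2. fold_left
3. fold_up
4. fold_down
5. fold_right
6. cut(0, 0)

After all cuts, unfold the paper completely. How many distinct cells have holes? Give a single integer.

Answer: 32

Derivation:
Op 1 fold_up: fold axis h@4; visible region now rows[0,4) x cols[0,4) = 4x4
Op 2 fold_left: fold axis v@2; visible region now rows[0,4) x cols[0,2) = 4x2
Op 3 fold_up: fold axis h@2; visible region now rows[0,2) x cols[0,2) = 2x2
Op 4 fold_down: fold axis h@1; visible region now rows[1,2) x cols[0,2) = 1x2
Op 5 fold_right: fold axis v@1; visible region now rows[1,2) x cols[1,2) = 1x1
Op 6 cut(0, 0): punch at orig (1,1); cuts so far [(1, 1)]; region rows[1,2) x cols[1,2) = 1x1
Unfold 1 (reflect across v@1): 2 holes -> [(1, 0), (1, 1)]
Unfold 2 (reflect across h@1): 4 holes -> [(0, 0), (0, 1), (1, 0), (1, 1)]
Unfold 3 (reflect across h@2): 8 holes -> [(0, 0), (0, 1), (1, 0), (1, 1), (2, 0), (2, 1), (3, 0), (3, 1)]
Unfold 4 (reflect across v@2): 16 holes -> [(0, 0), (0, 1), (0, 2), (0, 3), (1, 0), (1, 1), (1, 2), (1, 3), (2, 0), (2, 1), (2, 2), (2, 3), (3, 0), (3, 1), (3, 2), (3, 3)]
Unfold 5 (reflect across h@4): 32 holes -> [(0, 0), (0, 1), (0, 2), (0, 3), (1, 0), (1, 1), (1, 2), (1, 3), (2, 0), (2, 1), (2, 2), (2, 3), (3, 0), (3, 1), (3, 2), (3, 3), (4, 0), (4, 1), (4, 2), (4, 3), (5, 0), (5, 1), (5, 2), (5, 3), (6, 0), (6, 1), (6, 2), (6, 3), (7, 0), (7, 1), (7, 2), (7, 3)]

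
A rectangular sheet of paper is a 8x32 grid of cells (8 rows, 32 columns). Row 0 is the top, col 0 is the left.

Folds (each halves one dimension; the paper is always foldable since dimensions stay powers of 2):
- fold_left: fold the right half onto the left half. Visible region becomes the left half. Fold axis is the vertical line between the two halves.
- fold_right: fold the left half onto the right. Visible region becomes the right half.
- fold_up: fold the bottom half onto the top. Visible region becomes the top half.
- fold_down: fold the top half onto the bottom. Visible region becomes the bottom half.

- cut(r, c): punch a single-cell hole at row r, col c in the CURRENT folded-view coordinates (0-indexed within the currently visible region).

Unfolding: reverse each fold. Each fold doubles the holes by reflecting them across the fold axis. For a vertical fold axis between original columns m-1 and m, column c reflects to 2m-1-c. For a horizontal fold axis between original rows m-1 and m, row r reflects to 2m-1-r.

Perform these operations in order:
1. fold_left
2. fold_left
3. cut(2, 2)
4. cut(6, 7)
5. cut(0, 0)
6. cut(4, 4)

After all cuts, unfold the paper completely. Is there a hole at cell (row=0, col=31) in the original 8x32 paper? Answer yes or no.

Op 1 fold_left: fold axis v@16; visible region now rows[0,8) x cols[0,16) = 8x16
Op 2 fold_left: fold axis v@8; visible region now rows[0,8) x cols[0,8) = 8x8
Op 3 cut(2, 2): punch at orig (2,2); cuts so far [(2, 2)]; region rows[0,8) x cols[0,8) = 8x8
Op 4 cut(6, 7): punch at orig (6,7); cuts so far [(2, 2), (6, 7)]; region rows[0,8) x cols[0,8) = 8x8
Op 5 cut(0, 0): punch at orig (0,0); cuts so far [(0, 0), (2, 2), (6, 7)]; region rows[0,8) x cols[0,8) = 8x8
Op 6 cut(4, 4): punch at orig (4,4); cuts so far [(0, 0), (2, 2), (4, 4), (6, 7)]; region rows[0,8) x cols[0,8) = 8x8
Unfold 1 (reflect across v@8): 8 holes -> [(0, 0), (0, 15), (2, 2), (2, 13), (4, 4), (4, 11), (6, 7), (6, 8)]
Unfold 2 (reflect across v@16): 16 holes -> [(0, 0), (0, 15), (0, 16), (0, 31), (2, 2), (2, 13), (2, 18), (2, 29), (4, 4), (4, 11), (4, 20), (4, 27), (6, 7), (6, 8), (6, 23), (6, 24)]
Holes: [(0, 0), (0, 15), (0, 16), (0, 31), (2, 2), (2, 13), (2, 18), (2, 29), (4, 4), (4, 11), (4, 20), (4, 27), (6, 7), (6, 8), (6, 23), (6, 24)]

Answer: yes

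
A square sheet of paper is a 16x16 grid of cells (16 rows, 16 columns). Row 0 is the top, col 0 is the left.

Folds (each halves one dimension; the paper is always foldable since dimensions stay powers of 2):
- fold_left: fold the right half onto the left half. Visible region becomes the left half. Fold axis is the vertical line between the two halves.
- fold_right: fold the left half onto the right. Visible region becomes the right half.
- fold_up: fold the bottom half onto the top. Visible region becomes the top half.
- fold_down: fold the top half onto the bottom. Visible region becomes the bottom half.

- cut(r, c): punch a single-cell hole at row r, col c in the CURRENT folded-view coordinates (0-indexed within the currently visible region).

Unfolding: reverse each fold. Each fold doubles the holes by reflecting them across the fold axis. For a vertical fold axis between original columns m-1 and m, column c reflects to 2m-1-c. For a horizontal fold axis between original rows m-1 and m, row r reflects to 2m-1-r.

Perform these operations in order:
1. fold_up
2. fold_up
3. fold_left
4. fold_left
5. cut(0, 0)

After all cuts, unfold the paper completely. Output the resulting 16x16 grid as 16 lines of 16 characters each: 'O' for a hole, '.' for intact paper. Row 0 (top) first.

Answer: O......OO......O
................
................
................
................
................
................
O......OO......O
O......OO......O
................
................
................
................
................
................
O......OO......O

Derivation:
Op 1 fold_up: fold axis h@8; visible region now rows[0,8) x cols[0,16) = 8x16
Op 2 fold_up: fold axis h@4; visible region now rows[0,4) x cols[0,16) = 4x16
Op 3 fold_left: fold axis v@8; visible region now rows[0,4) x cols[0,8) = 4x8
Op 4 fold_left: fold axis v@4; visible region now rows[0,4) x cols[0,4) = 4x4
Op 5 cut(0, 0): punch at orig (0,0); cuts so far [(0, 0)]; region rows[0,4) x cols[0,4) = 4x4
Unfold 1 (reflect across v@4): 2 holes -> [(0, 0), (0, 7)]
Unfold 2 (reflect across v@8): 4 holes -> [(0, 0), (0, 7), (0, 8), (0, 15)]
Unfold 3 (reflect across h@4): 8 holes -> [(0, 0), (0, 7), (0, 8), (0, 15), (7, 0), (7, 7), (7, 8), (7, 15)]
Unfold 4 (reflect across h@8): 16 holes -> [(0, 0), (0, 7), (0, 8), (0, 15), (7, 0), (7, 7), (7, 8), (7, 15), (8, 0), (8, 7), (8, 8), (8, 15), (15, 0), (15, 7), (15, 8), (15, 15)]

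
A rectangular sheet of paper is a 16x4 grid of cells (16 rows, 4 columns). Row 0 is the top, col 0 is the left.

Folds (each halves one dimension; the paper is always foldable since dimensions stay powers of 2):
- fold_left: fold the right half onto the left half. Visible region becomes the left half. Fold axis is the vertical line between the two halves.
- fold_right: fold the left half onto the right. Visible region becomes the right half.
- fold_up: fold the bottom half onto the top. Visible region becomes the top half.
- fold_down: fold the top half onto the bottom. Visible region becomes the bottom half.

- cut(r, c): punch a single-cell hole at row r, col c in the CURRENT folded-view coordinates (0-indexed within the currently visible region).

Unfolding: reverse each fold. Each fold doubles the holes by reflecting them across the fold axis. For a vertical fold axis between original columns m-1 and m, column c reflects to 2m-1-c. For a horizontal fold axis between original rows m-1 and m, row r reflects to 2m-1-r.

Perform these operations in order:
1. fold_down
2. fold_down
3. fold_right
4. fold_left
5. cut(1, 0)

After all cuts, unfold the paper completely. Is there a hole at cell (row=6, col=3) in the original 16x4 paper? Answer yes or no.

Op 1 fold_down: fold axis h@8; visible region now rows[8,16) x cols[0,4) = 8x4
Op 2 fold_down: fold axis h@12; visible region now rows[12,16) x cols[0,4) = 4x4
Op 3 fold_right: fold axis v@2; visible region now rows[12,16) x cols[2,4) = 4x2
Op 4 fold_left: fold axis v@3; visible region now rows[12,16) x cols[2,3) = 4x1
Op 5 cut(1, 0): punch at orig (13,2); cuts so far [(13, 2)]; region rows[12,16) x cols[2,3) = 4x1
Unfold 1 (reflect across v@3): 2 holes -> [(13, 2), (13, 3)]
Unfold 2 (reflect across v@2): 4 holes -> [(13, 0), (13, 1), (13, 2), (13, 3)]
Unfold 3 (reflect across h@12): 8 holes -> [(10, 0), (10, 1), (10, 2), (10, 3), (13, 0), (13, 1), (13, 2), (13, 3)]
Unfold 4 (reflect across h@8): 16 holes -> [(2, 0), (2, 1), (2, 2), (2, 3), (5, 0), (5, 1), (5, 2), (5, 3), (10, 0), (10, 1), (10, 2), (10, 3), (13, 0), (13, 1), (13, 2), (13, 3)]
Holes: [(2, 0), (2, 1), (2, 2), (2, 3), (5, 0), (5, 1), (5, 2), (5, 3), (10, 0), (10, 1), (10, 2), (10, 3), (13, 0), (13, 1), (13, 2), (13, 3)]

Answer: no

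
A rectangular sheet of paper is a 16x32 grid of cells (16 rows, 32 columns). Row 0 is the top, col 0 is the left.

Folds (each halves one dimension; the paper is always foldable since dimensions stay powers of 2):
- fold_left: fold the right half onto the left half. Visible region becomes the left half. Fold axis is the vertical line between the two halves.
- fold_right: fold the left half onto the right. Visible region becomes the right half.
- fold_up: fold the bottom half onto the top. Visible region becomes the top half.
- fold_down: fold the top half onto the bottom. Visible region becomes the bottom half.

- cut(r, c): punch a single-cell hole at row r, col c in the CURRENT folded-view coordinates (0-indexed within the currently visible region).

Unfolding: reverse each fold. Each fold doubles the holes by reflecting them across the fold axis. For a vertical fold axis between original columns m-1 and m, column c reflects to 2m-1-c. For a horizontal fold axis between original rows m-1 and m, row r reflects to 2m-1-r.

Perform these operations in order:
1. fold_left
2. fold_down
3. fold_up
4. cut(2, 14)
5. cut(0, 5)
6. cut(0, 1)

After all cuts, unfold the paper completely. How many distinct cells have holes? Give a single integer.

Op 1 fold_left: fold axis v@16; visible region now rows[0,16) x cols[0,16) = 16x16
Op 2 fold_down: fold axis h@8; visible region now rows[8,16) x cols[0,16) = 8x16
Op 3 fold_up: fold axis h@12; visible region now rows[8,12) x cols[0,16) = 4x16
Op 4 cut(2, 14): punch at orig (10,14); cuts so far [(10, 14)]; region rows[8,12) x cols[0,16) = 4x16
Op 5 cut(0, 5): punch at orig (8,5); cuts so far [(8, 5), (10, 14)]; region rows[8,12) x cols[0,16) = 4x16
Op 6 cut(0, 1): punch at orig (8,1); cuts so far [(8, 1), (8, 5), (10, 14)]; region rows[8,12) x cols[0,16) = 4x16
Unfold 1 (reflect across h@12): 6 holes -> [(8, 1), (8, 5), (10, 14), (13, 14), (15, 1), (15, 5)]
Unfold 2 (reflect across h@8): 12 holes -> [(0, 1), (0, 5), (2, 14), (5, 14), (7, 1), (7, 5), (8, 1), (8, 5), (10, 14), (13, 14), (15, 1), (15, 5)]
Unfold 3 (reflect across v@16): 24 holes -> [(0, 1), (0, 5), (0, 26), (0, 30), (2, 14), (2, 17), (5, 14), (5, 17), (7, 1), (7, 5), (7, 26), (7, 30), (8, 1), (8, 5), (8, 26), (8, 30), (10, 14), (10, 17), (13, 14), (13, 17), (15, 1), (15, 5), (15, 26), (15, 30)]

Answer: 24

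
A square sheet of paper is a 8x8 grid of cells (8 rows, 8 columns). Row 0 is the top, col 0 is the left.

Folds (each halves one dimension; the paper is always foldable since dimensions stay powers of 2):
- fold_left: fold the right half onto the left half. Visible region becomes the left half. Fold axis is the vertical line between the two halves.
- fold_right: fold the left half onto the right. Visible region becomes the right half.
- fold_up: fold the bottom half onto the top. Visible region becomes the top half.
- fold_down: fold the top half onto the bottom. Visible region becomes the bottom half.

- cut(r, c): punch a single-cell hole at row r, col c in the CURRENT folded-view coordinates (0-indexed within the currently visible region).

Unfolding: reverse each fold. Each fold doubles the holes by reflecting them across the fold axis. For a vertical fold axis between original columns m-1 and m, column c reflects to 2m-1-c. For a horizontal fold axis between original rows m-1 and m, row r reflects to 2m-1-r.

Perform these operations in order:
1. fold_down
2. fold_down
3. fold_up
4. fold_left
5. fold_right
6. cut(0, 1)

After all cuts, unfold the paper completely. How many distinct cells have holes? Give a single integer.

Op 1 fold_down: fold axis h@4; visible region now rows[4,8) x cols[0,8) = 4x8
Op 2 fold_down: fold axis h@6; visible region now rows[6,8) x cols[0,8) = 2x8
Op 3 fold_up: fold axis h@7; visible region now rows[6,7) x cols[0,8) = 1x8
Op 4 fold_left: fold axis v@4; visible region now rows[6,7) x cols[0,4) = 1x4
Op 5 fold_right: fold axis v@2; visible region now rows[6,7) x cols[2,4) = 1x2
Op 6 cut(0, 1): punch at orig (6,3); cuts so far [(6, 3)]; region rows[6,7) x cols[2,4) = 1x2
Unfold 1 (reflect across v@2): 2 holes -> [(6, 0), (6, 3)]
Unfold 2 (reflect across v@4): 4 holes -> [(6, 0), (6, 3), (6, 4), (6, 7)]
Unfold 3 (reflect across h@7): 8 holes -> [(6, 0), (6, 3), (6, 4), (6, 7), (7, 0), (7, 3), (7, 4), (7, 7)]
Unfold 4 (reflect across h@6): 16 holes -> [(4, 0), (4, 3), (4, 4), (4, 7), (5, 0), (5, 3), (5, 4), (5, 7), (6, 0), (6, 3), (6, 4), (6, 7), (7, 0), (7, 3), (7, 4), (7, 7)]
Unfold 5 (reflect across h@4): 32 holes -> [(0, 0), (0, 3), (0, 4), (0, 7), (1, 0), (1, 3), (1, 4), (1, 7), (2, 0), (2, 3), (2, 4), (2, 7), (3, 0), (3, 3), (3, 4), (3, 7), (4, 0), (4, 3), (4, 4), (4, 7), (5, 0), (5, 3), (5, 4), (5, 7), (6, 0), (6, 3), (6, 4), (6, 7), (7, 0), (7, 3), (7, 4), (7, 7)]

Answer: 32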